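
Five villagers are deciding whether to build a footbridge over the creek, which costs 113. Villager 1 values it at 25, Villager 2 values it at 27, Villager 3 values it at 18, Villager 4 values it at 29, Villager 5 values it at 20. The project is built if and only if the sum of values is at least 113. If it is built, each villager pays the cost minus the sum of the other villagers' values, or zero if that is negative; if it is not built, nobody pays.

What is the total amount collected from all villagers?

89

Total value 119 ≥ cost 113, so it is built.
Villager 1: others sum to 94; max(0, 113 - 94) = 19.
Villager 2: others sum to 92; max(0, 113 - 92) = 21.
Villager 3: others sum to 101; max(0, 113 - 101) = 12.
Villager 4: others sum to 90; max(0, 113 - 90) = 23.
Villager 5: others sum to 99; max(0, 113 - 99) = 14.
Total collected = 19 + 21 + 12 + 23 + 14 = 89.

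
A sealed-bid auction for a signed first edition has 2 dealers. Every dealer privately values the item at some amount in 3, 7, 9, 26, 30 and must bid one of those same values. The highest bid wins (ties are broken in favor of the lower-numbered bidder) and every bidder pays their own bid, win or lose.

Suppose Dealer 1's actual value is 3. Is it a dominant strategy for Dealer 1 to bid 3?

Check each profile of the others' bids and compare truth against every alternative bid.
Others bid (3): truth gives 0, best alternative gives -4.
Others bid (26): truth gives -3, best alternative gives -7.
Others bid (30): truth gives -3, best alternative gives -7.
Others bid (9): truth gives -3, best alternative gives -6.
Others bid (7): truth gives -3, best alternative gives -4.
In every case the truthful bid is at least as good as any alternative, so it is a dominant strategy.

Yes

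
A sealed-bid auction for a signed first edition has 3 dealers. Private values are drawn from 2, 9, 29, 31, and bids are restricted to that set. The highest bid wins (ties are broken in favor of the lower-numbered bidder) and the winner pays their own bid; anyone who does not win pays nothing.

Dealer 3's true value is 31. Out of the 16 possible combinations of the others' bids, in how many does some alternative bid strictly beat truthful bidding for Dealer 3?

4

Others bid (2, 2): truth gives 0; bid 9 gives 22 > 0. Violating.
Others bid (2, 9): truth gives 0; bid 29 gives 2 > 0. Violating.
Others bid (9, 2): truth gives 0; bid 29 gives 2 > 0. Violating.
Others bid (9, 9): truth gives 0; bid 29 gives 2 > 0. Violating.
Others bid (2, 29): truth gives 0; no alternative beats it.
Others bid (2, 31): truth gives 0; no alternative beats it.
(Checking all 16 profiles: 4 have a profitable deviation, 12 do not.)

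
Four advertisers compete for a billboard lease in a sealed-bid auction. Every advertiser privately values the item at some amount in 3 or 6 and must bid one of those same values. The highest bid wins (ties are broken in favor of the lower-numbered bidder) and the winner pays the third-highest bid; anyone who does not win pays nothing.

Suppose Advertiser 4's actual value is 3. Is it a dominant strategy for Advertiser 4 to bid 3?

Check each profile of the others' bids and compare truth against every alternative bid.
Others bid (3, 3, 3): truth gives 0, best alternative gives 0.
Others bid (3, 3, 6): truth gives 0, best alternative gives 0.
Others bid (3, 6, 3): truth gives 0, best alternative gives 0.
Others bid (3, 6, 6): truth gives 0, best alternative gives 0.
Others bid (6, 3, 3): truth gives 0, best alternative gives 0.
Others bid (6, 3, 6): truth gives 0, best alternative gives 0.
(Remaining 2 profiles checked similarly; truth is weakly best in each.)
In every case the truthful bid is at least as good as any alternative, so it is a dominant strategy.

Yes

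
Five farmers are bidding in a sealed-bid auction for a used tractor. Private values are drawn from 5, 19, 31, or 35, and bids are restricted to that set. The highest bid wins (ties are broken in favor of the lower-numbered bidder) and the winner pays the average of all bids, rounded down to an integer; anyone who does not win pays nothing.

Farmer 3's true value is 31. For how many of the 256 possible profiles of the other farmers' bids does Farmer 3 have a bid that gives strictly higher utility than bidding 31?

106

Others bid (5, 5, 5, 5): truth gives 21; bid 19 gives 24 > 21. Violating.
Others bid (5, 5, 5, 19): truth gives 18; bid 19 gives 21 > 18. Violating.
Others bid (5, 5, 5, 35): truth gives 0; bid 35 gives 14 > 0. Violating.
Others bid (5, 5, 19, 5): truth gives 18; bid 19 gives 21 > 18. Violating.
Others bid (5, 5, 5, 31): truth gives 16; no alternative beats it.
Others bid (5, 5, 19, 31): truth gives 13; no alternative beats it.
(Checking all 256 profiles: 106 have a profitable deviation, 150 do not.)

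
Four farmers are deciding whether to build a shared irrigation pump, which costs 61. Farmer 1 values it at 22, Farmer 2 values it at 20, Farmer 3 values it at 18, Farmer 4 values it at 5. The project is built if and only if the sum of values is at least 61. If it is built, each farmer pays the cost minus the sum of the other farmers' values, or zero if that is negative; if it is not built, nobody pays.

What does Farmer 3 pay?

14

Total value 65 ≥ cost 61, so the project is built.
The other farmers' values sum to 47.
Cost minus that sum is 61 - 47 = 14.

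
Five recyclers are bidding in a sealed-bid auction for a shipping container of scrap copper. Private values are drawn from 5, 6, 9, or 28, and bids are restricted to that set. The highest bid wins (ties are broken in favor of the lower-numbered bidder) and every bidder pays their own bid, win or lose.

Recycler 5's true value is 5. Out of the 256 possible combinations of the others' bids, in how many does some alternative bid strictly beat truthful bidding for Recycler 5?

Others bid (5, 5, 5, 5): truth gives -5; bid 6 gives -1 > -5. Violating.
Others bid (5, 5, 5, 6): truth gives -5; bid 9 gives -4 > -5. Violating.
Others bid (5, 5, 6, 5): truth gives -5; bid 9 gives -4 > -5. Violating.
Others bid (5, 5, 6, 6): truth gives -5; bid 9 gives -4 > -5. Violating.
Others bid (5, 5, 5, 9): truth gives -5; no alternative beats it.
Others bid (5, 5, 5, 28): truth gives -5; no alternative beats it.
(Checking all 256 profiles: 16 have a profitable deviation, 240 do not.)

16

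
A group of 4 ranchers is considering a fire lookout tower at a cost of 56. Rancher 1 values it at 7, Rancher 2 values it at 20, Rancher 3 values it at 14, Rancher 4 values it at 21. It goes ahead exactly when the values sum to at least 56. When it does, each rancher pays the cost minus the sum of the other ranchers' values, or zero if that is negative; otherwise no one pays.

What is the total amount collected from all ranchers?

38

Total value 62 ≥ cost 56, so it is built.
Rancher 1: others sum to 55; max(0, 56 - 55) = 1.
Rancher 2: others sum to 42; max(0, 56 - 42) = 14.
Rancher 3: others sum to 48; max(0, 56 - 48) = 8.
Rancher 4: others sum to 41; max(0, 56 - 41) = 15.
Total collected = 1 + 14 + 8 + 15 = 38.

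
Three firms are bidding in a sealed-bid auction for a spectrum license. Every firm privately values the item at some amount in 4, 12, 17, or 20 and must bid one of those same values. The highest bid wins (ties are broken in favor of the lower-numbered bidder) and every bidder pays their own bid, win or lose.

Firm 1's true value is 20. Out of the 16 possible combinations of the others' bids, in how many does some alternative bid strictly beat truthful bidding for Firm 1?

9

Others bid (4, 4): truth gives 0; bid 4 gives 16 > 0. Violating.
Others bid (4, 12): truth gives 0; bid 12 gives 8 > 0. Violating.
Others bid (4, 17): truth gives 0; bid 17 gives 3 > 0. Violating.
Others bid (12, 4): truth gives 0; bid 12 gives 8 > 0. Violating.
Others bid (4, 20): truth gives 0; no alternative beats it.
Others bid (12, 20): truth gives 0; no alternative beats it.
(Checking all 16 profiles: 9 have a profitable deviation, 7 do not.)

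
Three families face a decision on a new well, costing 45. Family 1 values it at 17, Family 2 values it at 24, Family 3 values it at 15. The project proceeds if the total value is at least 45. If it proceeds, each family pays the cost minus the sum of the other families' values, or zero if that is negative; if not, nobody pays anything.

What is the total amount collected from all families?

23

Total value 56 ≥ cost 45, so it is built.
Family 1: others sum to 39; max(0, 45 - 39) = 6.
Family 2: others sum to 32; max(0, 45 - 32) = 13.
Family 3: others sum to 41; max(0, 45 - 41) = 4.
Total collected = 6 + 13 + 4 = 23.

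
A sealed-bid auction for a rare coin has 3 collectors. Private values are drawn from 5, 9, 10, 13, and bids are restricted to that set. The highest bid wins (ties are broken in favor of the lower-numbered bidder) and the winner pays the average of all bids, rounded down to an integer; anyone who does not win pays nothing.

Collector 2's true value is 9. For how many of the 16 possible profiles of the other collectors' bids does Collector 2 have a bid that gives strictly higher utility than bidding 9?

2

Others bid (5, 10): truth gives 0; bid 10 gives 1 > 0. Violating.
Others bid (9, 5): truth gives 0; bid 10 gives 1 > 0. Violating.
Others bid (5, 5): truth gives 3; no alternative beats it.
Others bid (5, 9): truth gives 2; no alternative beats it.
(Checking all 16 profiles: 2 have a profitable deviation, 14 do not.)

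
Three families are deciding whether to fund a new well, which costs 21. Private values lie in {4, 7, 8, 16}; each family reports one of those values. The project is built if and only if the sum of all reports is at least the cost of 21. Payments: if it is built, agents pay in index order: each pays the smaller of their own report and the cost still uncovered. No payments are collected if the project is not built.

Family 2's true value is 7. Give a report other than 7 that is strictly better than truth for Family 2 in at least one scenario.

Suppose Family 1 reports 4 and Family 3 reports 16.
Report 7: project built, pays 7, utility 7 - 7 = 0.
Report 4: project built, pays 4, utility 7 - 4 = 3.
So reporting 4 beats truth here (3 > 0).

4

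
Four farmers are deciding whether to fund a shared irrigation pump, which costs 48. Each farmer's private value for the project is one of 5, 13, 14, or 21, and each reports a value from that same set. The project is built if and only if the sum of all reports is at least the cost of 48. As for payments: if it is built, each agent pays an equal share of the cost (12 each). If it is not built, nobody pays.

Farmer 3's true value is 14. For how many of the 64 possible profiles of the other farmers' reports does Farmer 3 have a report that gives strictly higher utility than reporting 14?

15

Others report (5, 5, 21): truth gives 0; report 21 gives 2 > 0. Violating.
Others report (5, 13, 13): truth gives 0; report 21 gives 2 > 0. Violating.
Others report (5, 13, 14): truth gives 0; report 21 gives 2 > 0. Violating.
Others report (5, 14, 13): truth gives 0; report 21 gives 2 > 0. Violating.
Others report (5, 5, 5): truth gives 0; no alternative beats it.
Others report (5, 5, 13): truth gives 0; no alternative beats it.
(Checking all 64 profiles: 15 have a profitable deviation, 49 do not.)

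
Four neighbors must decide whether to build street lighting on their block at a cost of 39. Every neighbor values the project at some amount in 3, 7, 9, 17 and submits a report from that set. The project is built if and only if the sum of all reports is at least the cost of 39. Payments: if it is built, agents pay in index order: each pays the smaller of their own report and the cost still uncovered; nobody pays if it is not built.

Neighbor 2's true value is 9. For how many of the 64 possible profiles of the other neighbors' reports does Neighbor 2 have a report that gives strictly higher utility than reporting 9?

Others report (3, 17, 17): truth gives 0; report 3 gives 6 > 0. Violating.
Others report (7, 9, 17): truth gives 0; report 7 gives 2 > 0. Violating.
Others report (7, 17, 9): truth gives 0; report 7 gives 2 > 0. Violating.
Others report (7, 17, 17): truth gives 0; report 3 gives 6 > 0. Violating.
Others report (3, 3, 3): truth gives 0; no alternative beats it.
Others report (3, 3, 7): truth gives 0; no alternative beats it.
(Checking all 64 profiles: 19 have a profitable deviation, 45 do not.)

19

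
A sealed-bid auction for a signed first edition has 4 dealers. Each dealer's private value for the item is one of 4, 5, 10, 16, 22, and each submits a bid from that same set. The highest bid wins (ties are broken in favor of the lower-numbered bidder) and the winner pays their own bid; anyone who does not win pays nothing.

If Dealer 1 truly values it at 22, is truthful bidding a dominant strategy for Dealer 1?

Consider the case where Dealer 2 bids 4, Dealer 3 bids 4 and Dealer 4 bids 4.
Truthful bid 22: wins, pays 22, utility 22 - 22 = 0.
Bid 4 instead: wins, pays 4, utility 22 - 4 = 18.
Since 18 > 0, bidding 4 is strictly better here, so truthful bidding is not dominant.

No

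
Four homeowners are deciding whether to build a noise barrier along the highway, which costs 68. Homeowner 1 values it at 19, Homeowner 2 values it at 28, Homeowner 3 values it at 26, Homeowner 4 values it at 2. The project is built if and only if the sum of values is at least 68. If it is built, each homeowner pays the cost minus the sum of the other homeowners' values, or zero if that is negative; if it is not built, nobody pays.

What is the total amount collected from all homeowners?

52

Total value 75 ≥ cost 68, so it is built.
Homeowner 1: others sum to 56; max(0, 68 - 56) = 12.
Homeowner 2: others sum to 47; max(0, 68 - 47) = 21.
Homeowner 3: others sum to 49; max(0, 68 - 49) = 19.
Homeowner 4: others sum to 73; max(0, 68 - 73) = 0.
Total collected = 12 + 21 + 19 + 0 = 52.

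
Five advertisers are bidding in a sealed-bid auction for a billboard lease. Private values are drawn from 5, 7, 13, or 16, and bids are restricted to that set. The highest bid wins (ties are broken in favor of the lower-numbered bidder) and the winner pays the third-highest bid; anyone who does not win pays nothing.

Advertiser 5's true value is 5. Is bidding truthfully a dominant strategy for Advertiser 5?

Check each profile of the others' bids and compare truth against every alternative bid.
Others bid (5, 5, 5, 5): truth gives 0, best alternative gives 0.
Others bid (5, 5, 5, 7): truth gives 0, best alternative gives 0.
Others bid (5, 5, 5, 13): truth gives 0, best alternative gives 0.
Others bid (5, 5, 5, 16): truth gives 0, best alternative gives 0.
Others bid (5, 5, 7, 5): truth gives 0, best alternative gives 0.
Others bid (5, 5, 7, 7): truth gives 0, best alternative gives 0.
(Remaining 250 profiles checked similarly; truth is weakly best in each.)
In every case the truthful bid is at least as good as any alternative, so it is a dominant strategy.

Yes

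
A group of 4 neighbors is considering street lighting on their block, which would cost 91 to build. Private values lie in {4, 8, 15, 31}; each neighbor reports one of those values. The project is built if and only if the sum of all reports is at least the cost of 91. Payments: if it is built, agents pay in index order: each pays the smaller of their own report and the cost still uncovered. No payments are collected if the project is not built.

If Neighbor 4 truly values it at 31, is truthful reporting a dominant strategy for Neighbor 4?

Yes

Check each profile of the others' reports and compare truth against every alternative report.
Others report (8, 31, 31): truth gives 10, best alternative gives 0.
Others report (31, 8, 31): truth gives 10, best alternative gives 0.
Others report (31, 31, 8): truth gives 10, best alternative gives 0.
Others report (4, 31, 31): truth gives 6, best alternative gives 0.
Others report (31, 4, 31): truth gives 6, best alternative gives 0.
Others report (31, 31, 4): truth gives 6, best alternative gives 0.
(Remaining 58 profiles checked similarly; truth is weakly best in each.)
In every case the truthful report is at least as good as any alternative, so it is a dominant strategy.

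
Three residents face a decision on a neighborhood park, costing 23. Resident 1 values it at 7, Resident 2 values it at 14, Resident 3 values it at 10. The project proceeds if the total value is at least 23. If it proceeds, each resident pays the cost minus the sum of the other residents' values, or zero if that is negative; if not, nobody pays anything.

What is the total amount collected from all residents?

Total value 31 ≥ cost 23, so it is built.
Resident 1: others sum to 24; max(0, 23 - 24) = 0.
Resident 2: others sum to 17; max(0, 23 - 17) = 6.
Resident 3: others sum to 21; max(0, 23 - 21) = 2.
Total collected = 0 + 6 + 2 = 8.

8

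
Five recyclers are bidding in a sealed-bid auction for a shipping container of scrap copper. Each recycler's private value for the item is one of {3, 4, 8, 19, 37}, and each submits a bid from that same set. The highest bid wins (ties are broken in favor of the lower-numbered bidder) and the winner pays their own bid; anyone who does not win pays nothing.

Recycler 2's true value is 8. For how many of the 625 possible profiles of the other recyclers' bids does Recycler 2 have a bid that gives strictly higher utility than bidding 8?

8

Others bid (3, 3, 3, 3): truth gives 0; bid 4 gives 4 > 0. Violating.
Others bid (3, 3, 3, 4): truth gives 0; bid 4 gives 4 > 0. Violating.
Others bid (3, 3, 4, 3): truth gives 0; bid 4 gives 4 > 0. Violating.
Others bid (3, 3, 4, 4): truth gives 0; bid 4 gives 4 > 0. Violating.
Others bid (3, 3, 3, 8): truth gives 0; no alternative beats it.
Others bid (3, 3, 3, 19): truth gives 0; no alternative beats it.
(Checking all 625 profiles: 8 have a profitable deviation, 617 do not.)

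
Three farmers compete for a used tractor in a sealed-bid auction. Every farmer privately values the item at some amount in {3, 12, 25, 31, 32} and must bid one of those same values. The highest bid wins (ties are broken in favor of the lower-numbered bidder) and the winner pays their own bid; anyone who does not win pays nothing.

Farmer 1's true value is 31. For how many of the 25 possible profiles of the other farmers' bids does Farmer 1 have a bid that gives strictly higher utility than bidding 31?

9

Others bid (3, 3): truth gives 0; bid 3 gives 28 > 0. Violating.
Others bid (3, 12): truth gives 0; bid 12 gives 19 > 0. Violating.
Others bid (3, 25): truth gives 0; bid 25 gives 6 > 0. Violating.
Others bid (12, 3): truth gives 0; bid 12 gives 19 > 0. Violating.
Others bid (3, 31): truth gives 0; no alternative beats it.
Others bid (3, 32): truth gives 0; no alternative beats it.
(Checking all 25 profiles: 9 have a profitable deviation, 16 do not.)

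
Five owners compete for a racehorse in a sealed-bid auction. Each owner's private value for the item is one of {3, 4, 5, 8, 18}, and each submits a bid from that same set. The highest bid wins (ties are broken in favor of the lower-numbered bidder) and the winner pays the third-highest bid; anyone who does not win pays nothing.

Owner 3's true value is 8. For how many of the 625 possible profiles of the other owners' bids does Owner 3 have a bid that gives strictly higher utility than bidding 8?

Others bid (3, 3, 3, 18): truth gives 0; bid 18 gives 5 > 0. Violating.
Others bid (3, 3, 4, 18): truth gives 0; bid 18 gives 4 > 0. Violating.
Others bid (3, 3, 5, 18): truth gives 0; bid 18 gives 3 > 0. Violating.
Others bid (3, 3, 18, 3): truth gives 0; bid 18 gives 5 > 0. Violating.
Others bid (3, 3, 3, 3): truth gives 5; no alternative beats it.
Others bid (3, 3, 3, 4): truth gives 5; no alternative beats it.
(Checking all 625 profiles: 108 have a profitable deviation, 517 do not.)

108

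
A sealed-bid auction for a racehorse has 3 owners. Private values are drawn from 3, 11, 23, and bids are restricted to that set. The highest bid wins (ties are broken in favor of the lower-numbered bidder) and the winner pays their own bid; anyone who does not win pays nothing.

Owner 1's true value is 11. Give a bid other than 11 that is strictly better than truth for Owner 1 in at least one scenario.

Suppose Owner 2 bids 3 and Owner 3 bids 3.
Bid 11: wins, pays 11, utility 11 - 11 = 0.
Bid 3: wins, pays 3, utility 11 - 3 = 8.
So bidding 3 beats truth here (8 > 0).

3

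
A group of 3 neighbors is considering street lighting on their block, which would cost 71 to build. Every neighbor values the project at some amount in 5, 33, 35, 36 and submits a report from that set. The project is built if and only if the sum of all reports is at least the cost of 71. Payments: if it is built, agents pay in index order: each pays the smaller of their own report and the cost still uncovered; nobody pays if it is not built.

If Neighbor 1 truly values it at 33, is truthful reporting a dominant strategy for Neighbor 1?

Consider the case where Neighbor 2 reports 33 and Neighbor 3 reports 33.
Truthful report 33: project built, pays 33, utility 33 - 33 = 0.
Report 5 instead: project built, pays 5, utility 33 - 5 = 28.
Since 28 > 0, reporting 5 is strictly better here, so truthful reporting is not dominant.

No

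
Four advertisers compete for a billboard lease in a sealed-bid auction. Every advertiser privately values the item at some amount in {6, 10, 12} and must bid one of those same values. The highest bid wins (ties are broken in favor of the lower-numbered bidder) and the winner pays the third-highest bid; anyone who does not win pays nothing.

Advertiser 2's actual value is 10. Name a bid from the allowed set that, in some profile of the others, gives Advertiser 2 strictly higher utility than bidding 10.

12

Suppose Advertiser 1 bids 6, Advertiser 3 bids 6 and Advertiser 4 bids 12.
Bid 10: loses, pays 0, utility 0.
Bid 12: wins, pays 6, utility 10 - 6 = 4.
So bidding 12 beats truth here (4 > 0).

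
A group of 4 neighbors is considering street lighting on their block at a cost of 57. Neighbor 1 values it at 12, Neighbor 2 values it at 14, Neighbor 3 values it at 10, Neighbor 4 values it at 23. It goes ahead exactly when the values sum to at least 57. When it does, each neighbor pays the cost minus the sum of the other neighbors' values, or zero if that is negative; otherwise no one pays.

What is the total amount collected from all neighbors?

51

Total value 59 ≥ cost 57, so it is built.
Neighbor 1: others sum to 47; max(0, 57 - 47) = 10.
Neighbor 2: others sum to 45; max(0, 57 - 45) = 12.
Neighbor 3: others sum to 49; max(0, 57 - 49) = 8.
Neighbor 4: others sum to 36; max(0, 57 - 36) = 21.
Total collected = 10 + 12 + 8 + 21 = 51.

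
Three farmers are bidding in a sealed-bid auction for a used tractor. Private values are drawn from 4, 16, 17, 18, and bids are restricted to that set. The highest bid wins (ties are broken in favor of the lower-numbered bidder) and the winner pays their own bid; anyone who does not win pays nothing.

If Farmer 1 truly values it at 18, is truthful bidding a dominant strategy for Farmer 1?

No

Consider the case where Farmer 2 bids 4 and Farmer 3 bids 4.
Truthful bid 18: wins, pays 18, utility 18 - 18 = 0.
Bid 4 instead: wins, pays 4, utility 18 - 4 = 14.
Since 14 > 0, bidding 4 is strictly better here, so truthful bidding is not dominant.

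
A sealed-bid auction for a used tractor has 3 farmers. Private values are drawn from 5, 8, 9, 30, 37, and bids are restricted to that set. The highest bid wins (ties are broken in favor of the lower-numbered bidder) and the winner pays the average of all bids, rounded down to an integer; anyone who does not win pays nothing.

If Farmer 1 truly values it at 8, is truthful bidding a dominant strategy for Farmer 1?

No

Consider the case where Farmer 2 bids 5 and Farmer 3 bids 5.
Truthful bid 8: wins, pays 6, utility 8 - 6 = 2.
Bid 5 instead: wins, pays 5, utility 8 - 5 = 3.
Since 3 > 2, bidding 5 is strictly better here, so truthful bidding is not dominant.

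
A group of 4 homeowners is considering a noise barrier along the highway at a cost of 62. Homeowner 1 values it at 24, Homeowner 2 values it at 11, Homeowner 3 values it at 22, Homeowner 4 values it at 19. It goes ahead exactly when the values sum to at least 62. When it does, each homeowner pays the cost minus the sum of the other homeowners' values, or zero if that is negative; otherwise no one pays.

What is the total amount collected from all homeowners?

Total value 76 ≥ cost 62, so it is built.
Homeowner 1: others sum to 52; max(0, 62 - 52) = 10.
Homeowner 2: others sum to 65; max(0, 62 - 65) = 0.
Homeowner 3: others sum to 54; max(0, 62 - 54) = 8.
Homeowner 4: others sum to 57; max(0, 62 - 57) = 5.
Total collected = 10 + 0 + 8 + 5 = 23.

23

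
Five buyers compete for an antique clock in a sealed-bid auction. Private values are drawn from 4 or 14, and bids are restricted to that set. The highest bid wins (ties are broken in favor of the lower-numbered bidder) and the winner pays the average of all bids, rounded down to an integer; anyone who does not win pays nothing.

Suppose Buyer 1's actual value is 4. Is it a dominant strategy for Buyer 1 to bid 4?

Yes

Check each profile of the others' bids and compare truth against every alternative bid.
Others bid (14, 14, 14, 14): truth gives 0, best alternative gives -10.
Others bid (4, 14, 14, 14): truth gives 0, best alternative gives -8.
Others bid (14, 4, 14, 14): truth gives 0, best alternative gives -8.
Others bid (14, 14, 4, 14): truth gives 0, best alternative gives -8.
Others bid (14, 14, 14, 4): truth gives 0, best alternative gives -8.
Others bid (4, 4, 14, 14): truth gives 0, best alternative gives -6.
(Remaining 10 profiles checked similarly; truth is weakly best in each.)
In every case the truthful bid is at least as good as any alternative, so it is a dominant strategy.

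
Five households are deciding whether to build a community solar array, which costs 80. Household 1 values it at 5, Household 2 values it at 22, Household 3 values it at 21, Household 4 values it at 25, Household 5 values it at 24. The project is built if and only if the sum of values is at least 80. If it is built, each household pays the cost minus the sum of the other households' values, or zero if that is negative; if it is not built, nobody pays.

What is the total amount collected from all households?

Total value 97 ≥ cost 80, so it is built.
Household 1: others sum to 92; max(0, 80 - 92) = 0.
Household 2: others sum to 75; max(0, 80 - 75) = 5.
Household 3: others sum to 76; max(0, 80 - 76) = 4.
Household 4: others sum to 72; max(0, 80 - 72) = 8.
Household 5: others sum to 73; max(0, 80 - 73) = 7.
Total collected = 0 + 5 + 4 + 8 + 7 = 24.

24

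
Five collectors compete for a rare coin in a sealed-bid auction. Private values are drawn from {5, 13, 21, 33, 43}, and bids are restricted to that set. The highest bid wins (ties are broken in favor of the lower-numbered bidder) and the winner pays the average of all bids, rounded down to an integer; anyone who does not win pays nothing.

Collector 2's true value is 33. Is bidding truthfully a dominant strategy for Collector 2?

Consider the case where Collector 1 bids 5, Collector 3 bids 5, Collector 4 bids 5 and Collector 5 bids 5.
Truthful bid 33: wins, pays 10, utility 33 - 10 = 23.
Bid 13 instead: wins, pays 6, utility 33 - 6 = 27.
Since 27 > 23, bidding 13 is strictly better here, so truthful bidding is not dominant.

No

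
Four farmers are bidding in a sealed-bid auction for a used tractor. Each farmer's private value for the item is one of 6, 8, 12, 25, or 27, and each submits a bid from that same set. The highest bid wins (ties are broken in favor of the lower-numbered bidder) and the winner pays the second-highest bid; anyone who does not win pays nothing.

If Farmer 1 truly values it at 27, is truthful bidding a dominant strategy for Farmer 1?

Yes

Check each profile of the others' bids and compare truth against every alternative bid.
Others bid (6, 6, 6): truth gives 21, best alternative gives 21.
Others bid (6, 6, 8): truth gives 19, best alternative gives 19.
Others bid (6, 8, 6): truth gives 19, best alternative gives 19.
Others bid (6, 8, 8): truth gives 19, best alternative gives 19.
Others bid (8, 6, 6): truth gives 19, best alternative gives 19.
Others bid (8, 6, 8): truth gives 19, best alternative gives 19.
(Remaining 119 profiles checked similarly; truth is weakly best in each.)
In every case the truthful bid is at least as good as any alternative, so it is a dominant strategy.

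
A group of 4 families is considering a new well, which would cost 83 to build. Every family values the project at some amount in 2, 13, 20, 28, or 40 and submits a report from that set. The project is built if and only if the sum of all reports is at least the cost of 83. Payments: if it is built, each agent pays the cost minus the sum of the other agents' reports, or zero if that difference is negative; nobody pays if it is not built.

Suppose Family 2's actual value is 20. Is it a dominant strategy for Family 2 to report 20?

Yes

Check each profile of the others' reports and compare truth against every alternative report.
Others report (13, 40, 40): truth gives 20, best alternative gives 20.
Others report (20, 28, 40): truth gives 20, best alternative gives 20.
Others report (20, 40, 28): truth gives 20, best alternative gives 20.
Others report (20, 40, 40): truth gives 20, best alternative gives 20.
Others report (28, 20, 40): truth gives 20, best alternative gives 20.
Others report (28, 28, 28): truth gives 20, best alternative gives 20.
(Remaining 119 profiles checked similarly; truth is weakly best in each.)
In every case the truthful report is at least as good as any alternative, so it is a dominant strategy.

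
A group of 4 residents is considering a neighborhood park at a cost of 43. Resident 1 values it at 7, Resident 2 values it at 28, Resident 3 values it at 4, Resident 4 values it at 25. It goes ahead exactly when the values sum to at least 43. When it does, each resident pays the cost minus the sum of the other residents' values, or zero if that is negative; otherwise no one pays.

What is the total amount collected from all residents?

Total value 64 ≥ cost 43, so it is built.
Resident 1: others sum to 57; max(0, 43 - 57) = 0.
Resident 2: others sum to 36; max(0, 43 - 36) = 7.
Resident 3: others sum to 60; max(0, 43 - 60) = 0.
Resident 4: others sum to 39; max(0, 43 - 39) = 4.
Total collected = 0 + 7 + 0 + 4 = 11.

11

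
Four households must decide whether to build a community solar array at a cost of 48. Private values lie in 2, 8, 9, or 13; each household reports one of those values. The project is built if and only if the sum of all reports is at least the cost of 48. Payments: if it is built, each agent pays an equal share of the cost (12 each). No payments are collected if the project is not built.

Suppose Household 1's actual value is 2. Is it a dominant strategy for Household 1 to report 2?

Check each profile of the others' reports and compare truth against every alternative report.
Others report (2, 2, 2): truth gives 0, best alternative gives 0.
Others report (2, 2, 8): truth gives 0, best alternative gives 0.
Others report (2, 2, 9): truth gives 0, best alternative gives 0.
Others report (2, 2, 13): truth gives 0, best alternative gives 0.
Others report (2, 8, 2): truth gives 0, best alternative gives 0.
Others report (2, 8, 8): truth gives 0, best alternative gives 0.
(Remaining 58 profiles checked similarly; truth is weakly best in each.)
In every case the truthful report is at least as good as any alternative, so it is a dominant strategy.

Yes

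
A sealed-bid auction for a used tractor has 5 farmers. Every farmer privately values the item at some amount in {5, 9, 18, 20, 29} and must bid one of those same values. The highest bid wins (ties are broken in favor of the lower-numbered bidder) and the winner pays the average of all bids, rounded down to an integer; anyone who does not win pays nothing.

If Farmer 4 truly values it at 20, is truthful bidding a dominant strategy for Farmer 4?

No

Consider the case where Farmer 1 bids 5, Farmer 2 bids 5, Farmer 3 bids 5 and Farmer 5 bids 5.
Truthful bid 20: wins, pays 8, utility 20 - 8 = 12.
Bid 9 instead: wins, pays 5, utility 20 - 5 = 15.
Since 15 > 12, bidding 9 is strictly better here, so truthful bidding is not dominant.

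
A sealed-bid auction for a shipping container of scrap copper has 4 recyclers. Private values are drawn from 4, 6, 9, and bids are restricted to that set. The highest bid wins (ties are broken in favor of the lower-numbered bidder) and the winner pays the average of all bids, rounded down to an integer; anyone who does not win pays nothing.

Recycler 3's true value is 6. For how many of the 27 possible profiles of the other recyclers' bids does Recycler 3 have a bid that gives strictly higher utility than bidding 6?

2

Others bid (4, 6, 4): truth gives 0; bid 9 gives 1 > 0. Violating.
Others bid (6, 4, 4): truth gives 0; bid 9 gives 1 > 0. Violating.
Others bid (4, 4, 4): truth gives 2; no alternative beats it.
Others bid (4, 4, 6): truth gives 1; no alternative beats it.
(Checking all 27 profiles: 2 have a profitable deviation, 25 do not.)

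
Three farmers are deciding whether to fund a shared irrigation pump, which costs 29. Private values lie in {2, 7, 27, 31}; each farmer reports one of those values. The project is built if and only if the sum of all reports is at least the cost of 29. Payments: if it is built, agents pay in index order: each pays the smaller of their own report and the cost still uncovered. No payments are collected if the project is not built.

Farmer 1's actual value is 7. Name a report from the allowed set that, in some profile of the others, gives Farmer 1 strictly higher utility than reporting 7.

2

Suppose Farmer 2 reports 2 and Farmer 3 reports 27.
Report 7: project built, pays 7, utility 7 - 7 = 0.
Report 2: project built, pays 2, utility 7 - 2 = 5.
So reporting 2 beats truth here (5 > 0).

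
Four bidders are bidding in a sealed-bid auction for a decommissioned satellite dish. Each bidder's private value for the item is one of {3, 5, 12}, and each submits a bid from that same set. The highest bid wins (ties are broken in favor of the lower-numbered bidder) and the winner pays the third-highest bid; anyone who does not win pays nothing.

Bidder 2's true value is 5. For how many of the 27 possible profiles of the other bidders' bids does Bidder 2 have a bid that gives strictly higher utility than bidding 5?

3

Others bid (3, 3, 12): truth gives 0; bid 12 gives 2 > 0. Violating.
Others bid (3, 12, 3): truth gives 0; bid 12 gives 2 > 0. Violating.
Others bid (5, 3, 3): truth gives 0; bid 12 gives 2 > 0. Violating.
Others bid (3, 3, 3): truth gives 2; no alternative beats it.
Others bid (3, 3, 5): truth gives 2; no alternative beats it.
(Checking all 27 profiles: 3 have a profitable deviation, 24 do not.)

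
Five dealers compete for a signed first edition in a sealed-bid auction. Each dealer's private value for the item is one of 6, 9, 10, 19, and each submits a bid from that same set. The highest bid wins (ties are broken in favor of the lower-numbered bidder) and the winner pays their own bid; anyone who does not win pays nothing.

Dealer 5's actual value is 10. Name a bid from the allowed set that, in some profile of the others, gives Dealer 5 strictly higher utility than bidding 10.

Suppose Dealer 1 bids 6, Dealer 2 bids 6, Dealer 3 bids 6 and Dealer 4 bids 6.
Bid 10: wins, pays 10, utility 10 - 10 = 0.
Bid 9: wins, pays 9, utility 10 - 9 = 1.
So bidding 9 beats truth here (1 > 0).

9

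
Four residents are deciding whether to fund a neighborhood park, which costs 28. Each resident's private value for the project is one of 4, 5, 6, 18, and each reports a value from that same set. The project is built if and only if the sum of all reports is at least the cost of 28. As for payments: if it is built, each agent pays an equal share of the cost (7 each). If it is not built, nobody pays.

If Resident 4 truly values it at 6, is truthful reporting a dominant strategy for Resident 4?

Check each profile of the others' reports and compare truth against every alternative report.
Others report (4, 4, 18): truth gives -1, best alternative gives -1.
Others report (4, 5, 18): truth gives -1, best alternative gives -1.
Others report (4, 6, 18): truth gives -1, best alternative gives -1.
Others report (4, 18, 4): truth gives -1, best alternative gives -1.
Others report (4, 18, 5): truth gives -1, best alternative gives -1.
Others report (4, 18, 6): truth gives -1, best alternative gives -1.
(Remaining 58 profiles checked similarly; truth is weakly best in each.)
In every case the truthful report is at least as good as any alternative, so it is a dominant strategy.

Yes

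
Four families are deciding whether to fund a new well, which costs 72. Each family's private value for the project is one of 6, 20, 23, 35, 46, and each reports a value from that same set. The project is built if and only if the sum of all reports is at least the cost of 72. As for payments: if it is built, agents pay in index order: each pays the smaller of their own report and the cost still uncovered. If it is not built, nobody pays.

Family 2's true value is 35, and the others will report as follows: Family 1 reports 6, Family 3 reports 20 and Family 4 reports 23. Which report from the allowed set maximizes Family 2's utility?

23

Report 6: project not built, utility 0.
Report 20: project not built, utility 0.
Report 23: project built, pays 23, utility 35 - 23 = 12.
Report 35: project built, pays 35, utility 35 - 35 = 0.
Report 46: project built, pays 46, utility 35 - 46 = -11.
The best choice is 23 with utility 12.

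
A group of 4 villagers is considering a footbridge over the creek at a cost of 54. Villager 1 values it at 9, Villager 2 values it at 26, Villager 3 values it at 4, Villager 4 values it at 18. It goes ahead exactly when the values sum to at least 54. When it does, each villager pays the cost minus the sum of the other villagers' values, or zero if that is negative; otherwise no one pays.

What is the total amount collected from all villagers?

45

Total value 57 ≥ cost 54, so it is built.
Villager 1: others sum to 48; max(0, 54 - 48) = 6.
Villager 2: others sum to 31; max(0, 54 - 31) = 23.
Villager 3: others sum to 53; max(0, 54 - 53) = 1.
Villager 4: others sum to 39; max(0, 54 - 39) = 15.
Total collected = 6 + 23 + 1 + 15 = 45.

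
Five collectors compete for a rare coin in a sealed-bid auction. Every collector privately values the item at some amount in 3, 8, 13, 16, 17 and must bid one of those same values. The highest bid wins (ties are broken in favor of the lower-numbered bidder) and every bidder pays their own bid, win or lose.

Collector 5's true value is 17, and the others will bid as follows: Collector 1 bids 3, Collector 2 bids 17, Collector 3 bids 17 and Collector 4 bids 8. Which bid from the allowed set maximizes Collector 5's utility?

3

Bid 3: loses but pays 3, utility -3.
Bid 8: loses but pays 8, utility -8.
Bid 13: loses but pays 13, utility -13.
Bid 16: loses but pays 16, utility -16.
Bid 17: loses but pays 17, utility -17.
The best choice is 3 with utility -3.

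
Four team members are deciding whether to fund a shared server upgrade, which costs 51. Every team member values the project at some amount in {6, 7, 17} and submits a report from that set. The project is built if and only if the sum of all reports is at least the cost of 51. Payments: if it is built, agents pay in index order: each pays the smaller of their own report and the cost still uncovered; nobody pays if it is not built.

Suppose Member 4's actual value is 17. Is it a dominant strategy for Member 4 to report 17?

Check each profile of the others' reports and compare truth against every alternative report.
Others report (7, 17, 17): truth gives 7, best alternative gives 0.
Others report (17, 7, 17): truth gives 7, best alternative gives 0.
Others report (17, 17, 7): truth gives 7, best alternative gives 0.
Others report (6, 17, 17): truth gives 6, best alternative gives 0.
Others report (17, 6, 17): truth gives 6, best alternative gives 0.
Others report (17, 17, 6): truth gives 6, best alternative gives 0.
(Remaining 21 profiles checked similarly; truth is weakly best in each.)
In every case the truthful report is at least as good as any alternative, so it is a dominant strategy.

Yes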